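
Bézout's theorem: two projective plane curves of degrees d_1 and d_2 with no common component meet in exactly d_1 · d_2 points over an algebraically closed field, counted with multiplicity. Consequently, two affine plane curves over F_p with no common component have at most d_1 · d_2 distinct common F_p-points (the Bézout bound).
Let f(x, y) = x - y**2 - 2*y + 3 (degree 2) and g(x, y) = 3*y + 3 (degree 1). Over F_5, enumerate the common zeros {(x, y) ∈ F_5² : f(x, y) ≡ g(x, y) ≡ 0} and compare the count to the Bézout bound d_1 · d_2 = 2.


Common zeros: {(1, 4)}; count = 1; Bézout bound = 2.

deg(f) = 2, deg(g) = 1, so Bézout bound = 2.
Scan x ∈ F_5. For each x, list the y ∈ F_5 with f(x, y) ≡ 0 and those with g(x, y) ≡ 0 (mod 5); the common zeros in that column are the intersection.
  x = 0: f ≡ 0 at y ∈ {1, 2}; g ≡ 0 at y ∈ {4}; common: ∅.
  x = 1: f ≡ 0 at y ∈ {4}; g ≡ 0 at y ∈ {4}; common: {4}.
  x = 2: f ≡ 0 at y ∈ {0, 3}; g ≡ 0 at y ∈ {4}; common: ∅.
  x = 3: f ≡ 0 at y ∈ ∅; g ≡ 0 at y ∈ {4}; common: ∅.
  x = 4: f ≡ 0 at y ∈ ∅; g ≡ 0 at y ∈ {4}; common: ∅.
Collecting: common zeros = {(1, 4)}, so the count is 1.
Comparison with the Bézout bound: 1 ≤ 2 = deg(f)·deg(g), as expected for curves with no common component (the affine F_5-count falls short of the bound because intersections may lie at infinity, over extension fields, or carry multiplicity).


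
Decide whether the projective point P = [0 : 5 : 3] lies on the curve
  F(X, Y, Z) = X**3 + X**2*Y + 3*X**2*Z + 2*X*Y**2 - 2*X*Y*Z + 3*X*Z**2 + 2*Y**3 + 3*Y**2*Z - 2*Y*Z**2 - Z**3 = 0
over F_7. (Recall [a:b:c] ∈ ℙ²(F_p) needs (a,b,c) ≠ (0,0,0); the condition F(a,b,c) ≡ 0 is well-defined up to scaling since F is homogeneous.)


F(0,5,3) ≡ 1 (mod 7); P is NOT on the curve.

Evaluate F(0, 5, 3) term-by-term (mod 7).
  X**3 ↦ 1·0·1·1 = 0
  X**2*Y ↦ 1·0·5·1 = 0
  3*X**2*Z ↦ 3·0·1·3 = 0
  2*X*Y**2 ↦ 2·0·25·1 = 0
  -2*X*Y*Z ↦ -2·0·5·3 = 0
  3*X*Z**2 ↦ 3·0·1·9 = 0
  2*Y**3 ↦ 2·1·125·1 = 250
  3*Y**2*Z ↦ 3·1·25·3 = 225
  -2*Y*Z**2 ↦ -2·1·5·9 = -90
  -Z**3 ↦ -1·1·1·27 = -27
Sum: F(0, 5, 3) = (0) + (0) + (0) + (0) + (0) + (0) + (250) + (225) + (-90) + (-27) = 358.
Reducing mod 7: 358 ≡ 1 (mod 7).
Since F(a, b, c) ≡ 1 ≠ 0 (mod 7), P does NOT lie on the curve.


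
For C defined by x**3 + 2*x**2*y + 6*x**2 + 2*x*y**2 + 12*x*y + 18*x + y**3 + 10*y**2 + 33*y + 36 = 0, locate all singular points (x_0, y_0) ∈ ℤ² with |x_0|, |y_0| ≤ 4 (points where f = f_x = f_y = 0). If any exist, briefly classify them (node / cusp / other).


Singular points: {(0, -3)}; classification: cusp.

Compute partial derivatives:
  f_x = 3*x**2 + 4*x*y + 12*x + 2*y**2 + 12*y + 18.
  f_y = 2*x**2 + 4*x*y + 12*x + 3*y**2 + 20*y + 33.
Scan x_0 ∈ {−4, ..., 4}. For each x_0, f_y(x_0, y) is a polynomial in y; find its integer roots y ∈ {−4, ..., 4}, then test f_x and f at those candidates.
  x = -4: f_y(-4, y) = 3*y**2 + 4*y + 17; no integer root y with |y| ≤ 4.
  x = -3: f_y(-3, y) = 3*y**2 + 8*y + 15; no integer root y with |y| ≤ 4.
  x = -2: f_y(-2, y) = 3*y**2 + 12*y + 17; no integer root y with |y| ≤ 4.
  x = -1: f_y(-1, y) = 3*y**2 + 16*y + 23; no integer root y with |y| ≤ 4.
  x = 0: f_y(0, y) = 3*y**2 + 20*y + 33; vanishes at y ∈ {-3}. (0, -3): f_x = 0, f = 0 — SINGULAR.
  x = 1: f_y(1, y) = 3*y**2 + 24*y + 47; no integer root y with |y| ≤ 4.
  x = 2: f_y(2, y) = 3*y**2 + 28*y + 65; no integer root y with |y| ≤ 4.
  x = 3: f_y(3, y) = 3*y**2 + 32*y + 87; no integer root y with |y| ≤ 4.
  x = 4: f_y(4, y) = 3*y**2 + 36*y + 113; no integer root y with |y| ≤ 4.
Only singular point on the grid: (0, -3).
Classify: substitute x = 0 + u, y = -3 + v and expand: f = u**3 + 2*u**2*v + 2*u*v**2 + v**3 + v**2.
No constant or linear terms (consistent with a singular point). Quadratic part: v**2. Cubic part: u**3 + 2*u**2*v + 2*u*v**2 + v**3.
The quadratic part v**2 is a perfect square, so there is a single (double) tangent line v = 0, i.e. y = -3. Restricting the cubic part to that line (v = 0) leaves u**3 ≠ 0, so f is not divisible by v and the branch is v² ≈ -u**3 to lowest order — this is a cusp.
Classification: cusp.


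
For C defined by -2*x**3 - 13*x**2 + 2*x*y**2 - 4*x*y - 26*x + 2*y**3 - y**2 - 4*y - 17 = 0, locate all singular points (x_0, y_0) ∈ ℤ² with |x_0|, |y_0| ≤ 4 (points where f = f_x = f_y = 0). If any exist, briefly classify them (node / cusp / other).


Singular points: {(-2, 1)}; classification: node.

Compute partial derivatives:
  f_x = -6*x**2 - 26*x + 2*y**2 - 4*y - 26.
  f_y = 4*x*y - 4*x + 6*y**2 - 2*y - 4.
Scan x_0 ∈ {−4, ..., 4}. For each x_0, f_y(x_0, y) is a polynomial in y; find its integer roots y ∈ {−4, ..., 4}, then test f_x and f at those candidates.
  x = -4: f_y(-4, y) = 6*y**2 - 18*y + 12; vanishes at y ∈ {1, 2}. (-4, 1): f_x = -20 ≠ 0; (-4, 2): f_x = -18 ≠ 0.
  x = -3: f_y(-3, y) = 6*y**2 - 14*y + 8; vanishes at y ∈ {1}. (-3, 1): f_x = -4 ≠ 0.
  x = -2: f_y(-2, y) = 6*y**2 - 10*y + 4; vanishes at y ∈ {1}. (-2, 1): f_x = 0, f = 0 — SINGULAR.
  x = -1: f_y(-1, y) = 6*y**2 - 6*y; vanishes at y ∈ {0, 1}. (-1, 0): f_x = -6 ≠ 0; (-1, 1): f_x = -8 ≠ 0.
  x = 0: f_y(0, y) = 6*y**2 - 2*y - 4; vanishes at y ∈ {1}. (0, 1): f_x = -28 ≠ 0.
  x = 1: f_y(1, y) = 6*y**2 + 2*y - 8; vanishes at y ∈ {1}. (1, 1): f_x = -60 ≠ 0.
  x = 2: f_y(2, y) = 6*y**2 + 6*y - 12; vanishes at y ∈ {-2, 1}. (2, -2): f_x = -86 ≠ 0; (2, 1): f_x = -104 ≠ 0.
  x = 3: f_y(3, y) = 6*y**2 + 10*y - 16; vanishes at y ∈ {1}. (3, 1): f_x = -160 ≠ 0.
  x = 4: f_y(4, y) = 6*y**2 + 14*y - 20; vanishes at y ∈ {1}. (4, 1): f_x = -228 ≠ 0.
Only singular point on the grid: (-2, 1).
Classify: substitute x = -2 + u, y = 1 + v and expand: f = -2*u**3 - u**2 + 2*u*v**2 + 2*v**3 + v**2.
No constant or linear terms (consistent with a singular point). Quadratic part: -u**2 + v**2. Cubic part: -2*u**3 + 2*u*v**2 + 2*v**3.
The quadratic part v**2 - u**2 = (v − u)(v + u) splits into two distinct linear factors, so there are two distinct tangent lines y − 1 = ±(x − -2) — this is a node (ordinary double point).
Classification: node.


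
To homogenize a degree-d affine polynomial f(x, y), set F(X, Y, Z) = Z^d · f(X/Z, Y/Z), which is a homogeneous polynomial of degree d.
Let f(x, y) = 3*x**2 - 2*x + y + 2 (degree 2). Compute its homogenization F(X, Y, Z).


F(X, Y, Z) = 3*X**2 - 2*X*Z + Y*Z + 2*Z**2

deg(f) = 2.
Substitute x = X/Z, y = Y/Z into f, then multiply by Z^2.
  monomial 3·x^2·y^0 ↦ 3·X^2·Y^0·Z^0.
  monomial -2·x^1·y^0 ↦ -2·X^1·Y^0·Z^1.
  monomial 1·x^0·y^1 ↦ 1·X^0·Y^1·Z^1.
  monomial 2·x^0·y^0 ↦ 2·X^0·Y^0·Z^2.
Collecting: F(X, Y, Z) = 3*X**2 - 2*X*Z + Y*Z + 2*Z**2.


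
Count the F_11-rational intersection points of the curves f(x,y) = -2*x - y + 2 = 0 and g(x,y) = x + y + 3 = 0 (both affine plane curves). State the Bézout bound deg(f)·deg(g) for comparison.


Common zeros: {(5, 3)}; count = 1; Bézout bound = 1.

deg(f) = 1, deg(g) = 1, so Bézout bound = 1.
Scan x ∈ F_11. For each x, list the y ∈ F_11 with f(x, y) ≡ 0 and those with g(x, y) ≡ 0 (mod 11); the common zeros in that column are the intersection.
  x = 0: f ≡ 0 at y ∈ {2}; g ≡ 0 at y ∈ {8}; common: ∅.
  x = 1: f ≡ 0 at y ∈ {0}; g ≡ 0 at y ∈ {7}; common: ∅.
  x = 2: f ≡ 0 at y ∈ {9}; g ≡ 0 at y ∈ {6}; common: ∅.
  x = 3: f ≡ 0 at y ∈ {7}; g ≡ 0 at y ∈ {5}; common: ∅.
  x = 4: f ≡ 0 at y ∈ {5}; g ≡ 0 at y ∈ {4}; common: ∅.
  x = 5: f ≡ 0 at y ∈ {3}; g ≡ 0 at y ∈ {3}; common: {3}.
  x = 6: f ≡ 0 at y ∈ {1}; g ≡ 0 at y ∈ {2}; common: ∅.
  x = 7: f ≡ 0 at y ∈ {10}; g ≡ 0 at y ∈ {1}; common: ∅.
  x = 8: f ≡ 0 at y ∈ {8}; g ≡ 0 at y ∈ {0}; common: ∅.
  x = 9: f ≡ 0 at y ∈ {6}; g ≡ 0 at y ∈ {10}; common: ∅.
  x = 10: f ≡ 0 at y ∈ {4}; g ≡ 0 at y ∈ {9}; common: ∅.
Collecting: common zeros = {(5, 3)}, so the count is 1.
Comparison with the Bézout bound: 1 ≤ 1 = deg(f)·deg(g), as expected for curves with no common component (the bound is attained).


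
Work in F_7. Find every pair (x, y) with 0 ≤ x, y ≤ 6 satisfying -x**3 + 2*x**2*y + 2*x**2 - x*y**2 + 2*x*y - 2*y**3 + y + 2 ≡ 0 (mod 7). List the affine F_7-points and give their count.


Affine F_7-points: {(0, 3), (1, 2), (3, 0), (4, 5), (6, 6)}; count = 5.

For each of the 49 pairs (x, y) ∈ F_7², evaluate f(x, y) mod 7. Record the zeros.
  x = 0: [0↦2, 1↦1, 2↦2, 3↦0, 4↦4, 5↦2, 6↦3]  zeros at y ∈ {3}
  x = 1: [0↦3, 1↦5, 2↦0, 3↦4, 4↦5, 5↦5, 6↦6]  zeros at y ∈ {2}
  x = 2: [0↦2, 1↦4, 2↦4, 3↦4, 4↦6, 5↦5, 6↦3]  zeros at y ∈ ∅
  x = 3: [0↦0, 1↦6, 2↦1, 3↦1, 4↦1, 5↦3, 6↦2]  zeros at y ∈ {0}
  x = 4: [0↦5, 1↦5, 2↦6, 3↦3, 4↦5, 5↦0, 6↦4]  zeros at y ∈ {5}
  x = 5: [0↦4, 1↦2, 2↦6, 3↦4, 4↦5, 5↦4, 6↦3]  zeros at y ∈ ∅
  x = 6: [0↦5, 1↦5, 2↦2, 3↦5, 4↦2, 5↦2, 6↦0]  zeros at y ∈ {6}
Collecting zeros: affine points = {(0, 3), (1, 2), (3, 0), (4, 5), (6, 6)}.
Total count |C(F_7)_aff| = 5.


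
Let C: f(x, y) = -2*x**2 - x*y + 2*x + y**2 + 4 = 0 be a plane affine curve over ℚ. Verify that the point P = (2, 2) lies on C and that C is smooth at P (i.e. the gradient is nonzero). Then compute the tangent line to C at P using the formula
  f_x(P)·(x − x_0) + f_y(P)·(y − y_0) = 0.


Tangent line at P: -8*x + 2*y + 12 = 0.

Step 1: f(2, 2) = 0, so P lies on C.
Step 2: partial derivatives
  f_x(x, y) = -4*x - y + 2, f_y(x, y) = -x + 2*y.
  f_x(P) = -8, f_y(P) = 2 (gradient nonzero, so P is smooth).
Step 3: tangent line at P: -8·(x − 2) + 2·(y − 2) = 0.
Expanding: -8*x + 2*y + 12 = 0.


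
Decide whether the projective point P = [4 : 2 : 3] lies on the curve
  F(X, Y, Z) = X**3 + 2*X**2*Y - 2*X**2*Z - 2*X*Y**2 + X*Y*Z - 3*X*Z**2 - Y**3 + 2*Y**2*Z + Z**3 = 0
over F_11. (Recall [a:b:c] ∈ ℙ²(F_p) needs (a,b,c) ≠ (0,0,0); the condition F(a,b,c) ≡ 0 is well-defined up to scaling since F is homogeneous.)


F(4,2,3) ≡ 3 (mod 11); P is NOT on the curve.

Evaluate F(4, 2, 3) term-by-term (mod 11).
  X**3 ↦ 1·64·1·1 = 64
  2*X**2*Y ↦ 2·16·2·1 = 64
  -2*X**2*Z ↦ -2·16·1·3 = -96
  -2*X*Y**2 ↦ -2·4·4·1 = -32
  X*Y*Z ↦ 1·4·2·3 = 24
  -3*X*Z**2 ↦ -3·4·1·9 = -108
  -Y**3 ↦ -1·1·8·1 = -8
  2*Y**2*Z ↦ 2·1·4·3 = 24
  Z**3 ↦ 1·1·1·27 = 27
Sum: F(4, 2, 3) = (64) + (64) + (-96) + (-32) + (24) + (-108) + (-8) + (24) + (27) = -41.
Reducing mod 11: -41 ≡ 3 (mod 11).
Since F(a, b, c) ≡ 3 ≠ 0 (mod 11), P does NOT lie on the curve.


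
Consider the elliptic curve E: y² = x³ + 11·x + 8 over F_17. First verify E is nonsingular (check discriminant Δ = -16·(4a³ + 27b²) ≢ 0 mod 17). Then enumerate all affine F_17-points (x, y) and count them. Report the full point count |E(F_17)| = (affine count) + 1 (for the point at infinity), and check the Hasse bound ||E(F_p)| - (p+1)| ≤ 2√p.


Affine points = {(0, 5), (0, 12), (2, 2), (2, 15), (3, 0), (5, 1), (5, 16), (6, 1), (6, 16), (8, 8), (8, 9), (10, 8), (10, 9), (11, 7), (11, 10), (12, 7), (12, 10), (13, 6), (13, 11), (14, 4), (14, 13), (16, 8), (16, 9)}; affine count = 23; |E(F_17)| = 24.

Discriminant check: Δ ∝ 4a³ + 27b² = 4·11³ + 27·8² = 4·1331 + 27·64 ≡ 14 (mod 17). Nonzero ⇒ E is nonsingular.
For each x ∈ F_17, compute rhs = x³ + 11·x + 8 mod 17, then count y ∈ F_17 with y² ≡ rhs.
  x = 0: rhs = 8, matching y values: 5, 12 (2 points).
  x = 1: rhs = 3, matching y values: none (0 points).
  x = 2: rhs = 4, matching y values: 2, 15 (2 points).
  x = 3: rhs = 0, matching y values: 0 (1 points).
  x = 4: rhs = 14, matching y values: none (0 points).
  x = 5: rhs = 1, matching y values: 1, 16 (2 points).
  x = 6: rhs = 1, matching y values: 1, 16 (2 points).
  x = 7: rhs = 3, matching y values: none (0 points).
  x = 8: rhs = 13, matching y values: 8, 9 (2 points).
  x = 9: rhs = 3, matching y values: none (0 points).
  x = 10: rhs = 13, matching y values: 8, 9 (2 points).
  x = 11: rhs = 15, matching y values: 7, 10 (2 points).
  x = 12: rhs = 15, matching y values: 7, 10 (2 points).
  x = 13: rhs = 2, matching y values: 6, 11 (2 points).
  x = 14: rhs = 16, matching y values: 4, 13 (2 points).
  x = 15: rhs = 12, matching y values: none (0 points).
  x = 16: rhs = 13, matching y values: 8, 9 (2 points).
Total affine count: 23.
Full point count |E(F_17)| = 23 + 1 = 24.
Hasse bound: |24 − (17+1)| = |6| = 6 ≤ 2√17 ≈ 8.2462 ✓.


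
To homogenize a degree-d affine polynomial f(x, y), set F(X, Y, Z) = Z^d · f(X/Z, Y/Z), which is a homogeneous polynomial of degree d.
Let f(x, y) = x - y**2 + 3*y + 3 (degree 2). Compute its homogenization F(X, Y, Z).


F(X, Y, Z) = X*Z - Y**2 + 3*Y*Z + 3*Z**2

deg(f) = 2.
Substitute x = X/Z, y = Y/Z into f, then multiply by Z^2.
  monomial 1·x^1·y^0 ↦ 1·X^1·Y^0·Z^1.
  monomial -1·x^0·y^2 ↦ -1·X^0·Y^2·Z^0.
  monomial 3·x^0·y^1 ↦ 3·X^0·Y^1·Z^1.
  monomial 3·x^0·y^0 ↦ 3·X^0·Y^0·Z^2.
Collecting: F(X, Y, Z) = X*Z - Y**2 + 3*Y*Z + 3*Z**2.


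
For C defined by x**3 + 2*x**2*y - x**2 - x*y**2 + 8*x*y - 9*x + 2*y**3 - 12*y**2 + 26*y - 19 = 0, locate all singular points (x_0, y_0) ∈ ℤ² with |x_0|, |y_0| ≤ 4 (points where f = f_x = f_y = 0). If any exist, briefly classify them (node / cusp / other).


Singular points: {(-1, 2)}; classification: cusp.

Compute partial derivatives:
  f_x = 3*x**2 + 4*x*y - 2*x - y**2 + 8*y - 9.
  f_y = 2*x**2 - 2*x*y + 8*x + 6*y**2 - 24*y + 26.
Scan x_0 ∈ {−4, ..., 4}. For each x_0, f_y(x_0, y) is a polynomial in y; find its integer roots y ∈ {−4, ..., 4}, then test f_x and f at those candidates.
  x = -4: f_y(-4, y) = 6*y**2 - 16*y + 26; no integer root y with |y| ≤ 4.
  x = -3: f_y(-3, y) = 6*y**2 - 18*y + 20; no integer root y with |y| ≤ 4.
  x = -2: f_y(-2, y) = 6*y**2 - 20*y + 18; no integer root y with |y| ≤ 4.
  x = -1: f_y(-1, y) = 6*y**2 - 22*y + 20; vanishes at y ∈ {2}. (-1, 2): f_x = 0, f = 0 — SINGULAR.
  x = 0: f_y(0, y) = 6*y**2 - 24*y + 26; no integer root y with |y| ≤ 4.
  x = 1: f_y(1, y) = 6*y**2 - 26*y + 36; no integer root y with |y| ≤ 4.
  x = 2: f_y(2, y) = 6*y**2 - 28*y + 50; no integer root y with |y| ≤ 4.
  x = 3: f_y(3, y) = 6*y**2 - 30*y + 68; no integer root y with |y| ≤ 4.
  x = 4: f_y(4, y) = 6*y**2 - 32*y + 90; no integer root y with |y| ≤ 4.
Only singular point on the grid: (-1, 2).
Classify: substitute x = -1 + u, y = 2 + v and expand: f = u**3 + 2*u**2*v - u*v**2 + 2*v**3 + v**2.
No constant or linear terms (consistent with a singular point). Quadratic part: v**2. Cubic part: u**3 + 2*u**2*v - u*v**2 + 2*v**3.
The quadratic part v**2 is a perfect square, so there is a single (double) tangent line v = 0, i.e. y = 2. Restricting the cubic part to that line (v = 0) leaves u**3 ≠ 0, so f is not divisible by v and the branch is v² ≈ -u**3 to lowest order — this is a cusp.
Classification: cusp.


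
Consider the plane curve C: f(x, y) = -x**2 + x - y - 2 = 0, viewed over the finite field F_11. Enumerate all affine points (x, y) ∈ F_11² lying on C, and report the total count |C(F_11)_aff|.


Affine F_11-points: {(0, 9), (1, 9), (2, 7), (3, 3), (4, 8), (5, 0), (6, 1), (7, 0), (8, 8), (9, 3), (10, 7)}; count = 11.

For each of the 121 pairs (x, y) ∈ F_11², evaluate f(x, y) mod 11. Record the zeros.
  x = 0: [0↦9, 1↦8, 2↦7, 3↦6, 4↦5, 5↦4, 6↦3, 7↦2, 8↦1, 9↦0, 10↦10]  zeros at y ∈ {9}
  x = 1: [0↦9, 1↦8, 2↦7, 3↦6, 4↦5, 5↦4, 6↦3, 7↦2, 8↦1, 9↦0, 10↦10]  zeros at y ∈ {9}
  x = 2: [0↦7, 1↦6, 2↦5, 3↦4, 4↦3, 5↦2, 6↦1, 7↦0, 8↦10, 9↦9, 10↦8]  zeros at y ∈ {7}
  x = 3: [0↦3, 1↦2, 2↦1, 3↦0, 4↦10, 5↦9, 6↦8, 7↦7, 8↦6, 9↦5, 10↦4]  zeros at y ∈ {3}
  x = 4: [0↦8, 1↦7, 2↦6, 3↦5, 4↦4, 5↦3, 6↦2, 7↦1, 8↦0, 9↦10, 10↦9]  zeros at y ∈ {8}
  x = 5: [0↦0, 1↦10, 2↦9, 3↦8, 4↦7, 5↦6, 6↦5, 7↦4, 8↦3, 9↦2, 10↦1]  zeros at y ∈ {0}
  x = 6: [0↦1, 1↦0, 2↦10, 3↦9, 4↦8, 5↦7, 6↦6, 7↦5, 8↦4, 9↦3, 10↦2]  zeros at y ∈ {1}
  x = 7: [0↦0, 1↦10, 2↦9, 3↦8, 4↦7, 5↦6, 6↦5, 7↦4, 8↦3, 9↦2, 10↦1]  zeros at y ∈ {0}
  x = 8: [0↦8, 1↦7, 2↦6, 3↦5, 4↦4, 5↦3, 6↦2, 7↦1, 8↦0, 9↦10, 10↦9]  zeros at y ∈ {8}
  x = 9: [0↦3, 1↦2, 2↦1, 3↦0, 4↦10, 5↦9, 6↦8, 7↦7, 8↦6, 9↦5, 10↦4]  zeros at y ∈ {3}
  x = 10: [0↦7, 1↦6, 2↦5, 3↦4, 4↦3, 5↦2, 6↦1, 7↦0, 8↦10, 9↦9, 10↦8]  zeros at y ∈ {7}
Collecting zeros: affine points = {(0, 9), (1, 9), (2, 7), (3, 3), (4, 8), (5, 0), (6, 1), (7, 0), (8, 8), (9, 3), (10, 7)}.
Total count |C(F_11)_aff| = 11.


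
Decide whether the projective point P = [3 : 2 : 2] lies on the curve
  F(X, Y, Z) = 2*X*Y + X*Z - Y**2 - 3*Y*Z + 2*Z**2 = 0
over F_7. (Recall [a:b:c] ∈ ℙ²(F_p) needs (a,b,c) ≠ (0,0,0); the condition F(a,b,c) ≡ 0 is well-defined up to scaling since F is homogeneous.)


F(3,2,2) ≡ 3 (mod 7); P is NOT on the curve.

Evaluate F(3, 2, 2) term-by-term (mod 7).
  2*X*Y ↦ 2·3·2·1 = 12
  X*Z ↦ 1·3·1·2 = 6
  -Y**2 ↦ -1·1·4·1 = -4
  -3*Y*Z ↦ -3·1·2·2 = -12
  2*Z**2 ↦ 2·1·1·4 = 8
Sum: F(3, 2, 2) = (12) + (6) + (-4) + (-12) + (8) = 10.
Reducing mod 7: 10 ≡ 3 (mod 7).
Since F(a, b, c) ≡ 3 ≠ 0 (mod 7), P does NOT lie on the curve.


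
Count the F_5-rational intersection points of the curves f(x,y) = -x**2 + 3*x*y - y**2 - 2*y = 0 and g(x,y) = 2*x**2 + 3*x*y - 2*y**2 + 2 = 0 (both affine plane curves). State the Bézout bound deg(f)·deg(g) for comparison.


Common zeros: {(4, 2)}; count = 1; Bézout bound = 4.

deg(f) = 2, deg(g) = 2, so Bézout bound = 4.
Scan x ∈ F_5. For each x, list the y ∈ F_5 with f(x, y) ≡ 0 and those with g(x, y) ≡ 0 (mod 5); the common zeros in that column are the intersection.
  x = 0: f ≡ 0 at y ∈ {0, 3}; g ≡ 0 at y ∈ {1, 4}; common: ∅.
  x = 1: f ≡ 0 at y ∈ ∅; g ≡ 0 at y ∈ {1, 3}; common: ∅.
  x = 2: f ≡ 0 at y ∈ {2}; g ≡ 0 at y ∈ {0, 3}; common: ∅.
  x = 3: f ≡ 0 at y ∈ ∅; g ≡ 0 at y ∈ {0, 2}; common: ∅.
  x = 4: f ≡ 0 at y ∈ {2, 3}; g ≡ 0 at y ∈ {2, 4}; common: {2}.
Collecting: common zeros = {(4, 2)}, so the count is 1.
Comparison with the Bézout bound: 1 ≤ 4 = deg(f)·deg(g), as expected for curves with no common component (the affine F_5-count falls short of the bound because intersections may lie at infinity, over extension fields, or carry multiplicity).


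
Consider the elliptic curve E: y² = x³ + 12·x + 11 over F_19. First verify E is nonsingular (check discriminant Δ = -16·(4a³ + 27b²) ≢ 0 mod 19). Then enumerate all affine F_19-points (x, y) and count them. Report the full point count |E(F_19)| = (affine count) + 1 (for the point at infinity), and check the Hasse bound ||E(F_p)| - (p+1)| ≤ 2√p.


Affine points = {(0, 7), (0, 12), (1, 9), (1, 10), (2, 9), (2, 10), (3, 6), (3, 13), (4, 3), (4, 16), (5, 5), (5, 14), (7, 1), (7, 18), (8, 7), (8, 12), (11, 7), (11, 12), (14, 4), (14, 15), (16, 9), (16, 10), (17, 6), (17, 13), (18, 6), (18, 13)}; affine count = 26; |E(F_19)| = 27.

Discriminant check: Δ ∝ 4a³ + 27b² = 4·12³ + 27·11² = 4·1728 + 27·121 ≡ 14 (mod 19). Nonzero ⇒ E is nonsingular.
For each x ∈ F_19, compute rhs = x³ + 12·x + 11 mod 19, then count y ∈ F_19 with y² ≡ rhs.
  x = 0: rhs = 11, matching y values: 7, 12 (2 points).
  x = 1: rhs = 5, matching y values: 9, 10 (2 points).
  x = 2: rhs = 5, matching y values: 9, 10 (2 points).
  x = 3: rhs = 17, matching y values: 6, 13 (2 points).
  x = 4: rhs = 9, matching y values: 3, 16 (2 points).
  x = 5: rhs = 6, matching y values: 5, 14 (2 points).
  x = 6: rhs = 14, matching y values: none (0 points).
  x = 7: rhs = 1, matching y values: 1, 18 (2 points).
  x = 8: rhs = 11, matching y values: 7, 12 (2 points).
  x = 9: rhs = 12, matching y values: none (0 points).
  x = 10: rhs = 10, matching y values: none (0 points).
  x = 11: rhs = 11, matching y values: 7, 12 (2 points).
  x = 12: rhs = 2, matching y values: none (0 points).
  x = 13: rhs = 8, matching y values: none (0 points).
  x = 14: rhs = 16, matching y values: 4, 15 (2 points).
  x = 15: rhs = 13, matching y values: none (0 points).
  x = 16: rhs = 5, matching y values: 9, 10 (2 points).
  x = 17: rhs = 17, matching y values: 6, 13 (2 points).
  x = 18: rhs = 17, matching y values: 6, 13 (2 points).
Total affine count: 26.
Full point count |E(F_19)| = 26 + 1 = 27.
Hasse bound: |27 − (19+1)| = |7| = 7 ≤ 2√19 ≈ 8.7178 ✓.


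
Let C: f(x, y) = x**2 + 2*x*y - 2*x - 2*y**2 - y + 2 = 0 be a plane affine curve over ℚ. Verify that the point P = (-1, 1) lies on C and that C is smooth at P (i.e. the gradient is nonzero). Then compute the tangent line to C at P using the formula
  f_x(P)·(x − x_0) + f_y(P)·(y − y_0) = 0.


Tangent line at P: -2*x - 7*y + 5 = 0.

Step 1: f(-1, 1) = 0, so P lies on C.
Step 2: partial derivatives
  f_x(x, y) = 2*x + 2*y - 2, f_y(x, y) = 2*x - 4*y - 1.
  f_x(P) = -2, f_y(P) = -7 (gradient nonzero, so P is smooth).
Step 3: tangent line at P: -2·(x − -1) + -7·(y − 1) = 0.
Expanding: -2*x - 7*y + 5 = 0.


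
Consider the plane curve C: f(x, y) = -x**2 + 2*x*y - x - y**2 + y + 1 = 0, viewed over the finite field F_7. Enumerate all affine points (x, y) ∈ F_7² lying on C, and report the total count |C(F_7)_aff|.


Affine F_7-points: ∅; count = 0.

For each of the 49 pairs (x, y) ∈ F_7², evaluate f(x, y) mod 7. Record the zeros.
  x = 0: [0↦1, 1↦1, 2↦6, 3↦2, 4↦3, 5↦2, 6↦6]  zeros at y ∈ ∅
  x = 1: [0↦6, 1↦1, 2↦1, 3↦6, 4↦2, 5↦3, 6↦2]  zeros at y ∈ ∅
  x = 2: [0↦2, 1↦6, 2↦1, 3↦1, 4↦6, 5↦2, 6↦3]  zeros at y ∈ ∅
  x = 3: [0↦3, 1↦2, 2↦6, 3↦1, 4↦1, 5↦6, 6↦2]  zeros at y ∈ ∅
  x = 4: [0↦2, 1↦3, 2↦2, 3↦6, 4↦1, 5↦1, 6↦6]  zeros at y ∈ ∅
  x = 5: [0↦6, 1↦2, 2↦3, 3↦2, 4↦6, 5↦1, 6↦1]  zeros at y ∈ ∅
  x = 6: [0↦1, 1↦6, 2↦2, 3↦3, 4↦2, 5↦6, 6↦1]  zeros at y ∈ ∅
Collecting zeros: affine points = ∅.
Total count |C(F_7)_aff| = 0.


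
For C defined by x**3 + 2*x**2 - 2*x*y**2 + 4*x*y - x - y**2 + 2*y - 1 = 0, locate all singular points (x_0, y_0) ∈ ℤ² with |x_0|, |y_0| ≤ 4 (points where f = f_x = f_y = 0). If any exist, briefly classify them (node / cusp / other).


Singular points: {(-1, 1)}; classification: node.

Compute partial derivatives:
  f_x = 3*x**2 + 4*x - 2*y**2 + 4*y - 1.
  f_y = -4*x*y + 4*x - 2*y + 2.
Scan x_0 ∈ {−4, ..., 4}. For each x_0, f_y(x_0, y) is a polynomial in y; find its integer roots y ∈ {−4, ..., 4}, then test f_x and f at those candidates.
  x = -4: f_y(-4, y) = 14*y - 14; vanishes at y ∈ {1}. (-4, 1): f_x = 33 ≠ 0.
  x = -3: f_y(-3, y) = 10*y - 10; vanishes at y ∈ {1}. (-3, 1): f_x = 16 ≠ 0.
  x = -2: f_y(-2, y) = 6*y - 6; vanishes at y ∈ {1}. (-2, 1): f_x = 5 ≠ 0.
  x = -1: f_y(-1, y) = 2*y - 2; vanishes at y ∈ {1}. (-1, 1): f_x = 0, f = 0 — SINGULAR.
  x = 0: f_y(0, y) = 2 - 2*y; vanishes at y ∈ {1}. (0, 1): f_x = 1 ≠ 0.
  x = 1: f_y(1, y) = 6 - 6*y; vanishes at y ∈ {1}. (1, 1): f_x = 8 ≠ 0.
  x = 2: f_y(2, y) = 10 - 10*y; vanishes at y ∈ {1}. (2, 1): f_x = 21 ≠ 0.
  x = 3: f_y(3, y) = 14 - 14*y; vanishes at y ∈ {1}. (3, 1): f_x = 40 ≠ 0.
  x = 4: f_y(4, y) = 18 - 18*y; vanishes at y ∈ {1}. (4, 1): f_x = 65 ≠ 0.
Only singular point on the grid: (-1, 1).
Classify: substitute x = -1 + u, y = 1 + v and expand: f = u**3 - u**2 - 2*u*v**2 + v**2.
No constant or linear terms (consistent with a singular point). Quadratic part: -u**2 + v**2. Cubic part: u**3 - 2*u*v**2.
The quadratic part v**2 - u**2 = (v − u)(v + u) splits into two distinct linear factors, so there are two distinct tangent lines y − 1 = ±(x − -1) — this is a node (ordinary double point).
Classification: node.


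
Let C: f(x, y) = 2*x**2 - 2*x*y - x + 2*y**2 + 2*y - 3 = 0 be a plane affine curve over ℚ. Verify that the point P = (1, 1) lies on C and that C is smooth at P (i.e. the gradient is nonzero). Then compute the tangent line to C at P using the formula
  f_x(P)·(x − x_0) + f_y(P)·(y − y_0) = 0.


Tangent line at P: x + 4*y - 5 = 0.

Step 1: f(1, 1) = 0, so P lies on C.
Step 2: partial derivatives
  f_x(x, y) = 4*x - 2*y - 1, f_y(x, y) = -2*x + 4*y + 2.
  f_x(P) = 1, f_y(P) = 4 (gradient nonzero, so P is smooth).
Step 3: tangent line at P: 1·(x − 1) + 4·(y − 1) = 0.
Expanding: x + 4*y - 5 = 0.


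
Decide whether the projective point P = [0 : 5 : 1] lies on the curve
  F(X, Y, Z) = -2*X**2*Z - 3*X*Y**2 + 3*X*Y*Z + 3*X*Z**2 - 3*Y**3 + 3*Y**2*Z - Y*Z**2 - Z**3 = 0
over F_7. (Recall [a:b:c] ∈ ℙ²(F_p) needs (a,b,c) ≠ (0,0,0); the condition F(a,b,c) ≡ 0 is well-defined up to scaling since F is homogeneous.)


F(0,5,1) ≡ 2 (mod 7); P is NOT on the curve.

Evaluate F(0, 5, 1) term-by-term (mod 7).
  -2*X**2*Z ↦ -2·0·1·1 = 0
  -3*X*Y**2 ↦ -3·0·25·1 = 0
  3*X*Y*Z ↦ 3·0·5·1 = 0
  3*X*Z**2 ↦ 3·0·1·1 = 0
  -3*Y**3 ↦ -3·1·125·1 = -375
  3*Y**2*Z ↦ 3·1·25·1 = 75
  -Y*Z**2 ↦ -1·1·5·1 = -5
  -Z**3 ↦ -1·1·1·1 = -1
Sum: F(0, 5, 1) = (0) + (0) + (0) + (0) + (-375) + (75) + (-5) + (-1) = -306.
Reducing mod 7: -306 ≡ 2 (mod 7).
Since F(a, b, c) ≡ 2 ≠ 0 (mod 7), P does NOT lie on the curve.


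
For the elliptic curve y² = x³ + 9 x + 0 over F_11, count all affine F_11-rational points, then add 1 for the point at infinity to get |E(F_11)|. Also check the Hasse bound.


Affine points = {(0, 0), (2, 2), (2, 9), (4, 1), (4, 10), (5, 4), (5, 7), (8, 1), (8, 10), (10, 1), (10, 10)}; affine count = 11; |E(F_11)| = 12.

Discriminant check: Δ ∝ 4a³ + 27b² = 4·9³ + 27·0² = 4·729 + 27·0 ≡ 1 (mod 11). Nonzero ⇒ E is nonsingular.
For each x ∈ F_11, compute rhs = x³ + 9·x + 0 mod 11, then count y ∈ F_11 with y² ≡ rhs.
  x = 0: rhs = 0, matching y values: 0 (1 points).
  x = 1: rhs = 10, matching y values: none (0 points).
  x = 2: rhs = 4, matching y values: 2, 9 (2 points).
  x = 3: rhs = 10, matching y values: none (0 points).
  x = 4: rhs = 1, matching y values: 1, 10 (2 points).
  x = 5: rhs = 5, matching y values: 4, 7 (2 points).
  x = 6: rhs = 6, matching y values: none (0 points).
  x = 7: rhs = 10, matching y values: none (0 points).
  x = 8: rhs = 1, matching y values: 1, 10 (2 points).
  x = 9: rhs = 7, matching y values: none (0 points).
  x = 10: rhs = 1, matching y values: 1, 10 (2 points).
Total affine count: 11.
Full point count |E(F_11)| = 11 + 1 = 12.
Hasse bound: |12 − (11+1)| = |0| = 0 ≤ 2√11 ≈ 6.6332 ✓.


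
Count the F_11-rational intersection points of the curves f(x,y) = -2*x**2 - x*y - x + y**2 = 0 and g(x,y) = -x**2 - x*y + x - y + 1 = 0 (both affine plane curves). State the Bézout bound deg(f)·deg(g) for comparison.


Common zeros: ∅; count = 0; Bézout bound = 4.

deg(f) = 2, deg(g) = 2, so Bézout bound = 4.
Scan x ∈ F_11. For each x, list the y ∈ F_11 with f(x, y) ≡ 0 and those with g(x, y) ≡ 0 (mod 11); the common zeros in that column are the intersection.
  x = 0: f ≡ 0 at y ∈ {0}; g ≡ 0 at y ∈ {1}; common: ∅.
  x = 1: f ≡ 0 at y ∈ ∅; g ≡ 0 at y ∈ {6}; common: ∅.
  x = 2: f ≡ 0 at y ∈ {1}; g ≡ 0 at y ∈ {7}; common: ∅.
  x = 3: f ≡ 0 at y ∈ {5, 9}; g ≡ 0 at y ∈ {7}; common: ∅.
  x = 4: f ≡ 0 at y ∈ ∅; g ≡ 0 at y ∈ {0}; common: ∅.
  x = 5: f ≡ 0 at y ∈ {0, 5}; g ≡ 0 at y ∈ {6}; common: ∅.
  x = 6: f ≡ 0 at y ∈ ∅; g ≡ 0 at y ∈ {10}; common: ∅.
  x = 7: f ≡ 0 at y ∈ ∅; g ≡ 0 at y ∈ {10}; common: ∅.
  x = 8: f ≡ 0 at y ∈ {1, 7}; g ≡ 0 at y ∈ {0}; common: ∅.
  x = 9: f ≡ 0 at y ∈ ∅; g ≡ 0 at y ∈ {5}; common: ∅.
  x = 10: f ≡ 0 at y ∈ {3, 7}; g ≡ 0 at y ∈ ∅; common: ∅.
Collecting: common zeros = ∅, so the count is 0.
Comparison with the Bézout bound: 0 ≤ 4 = deg(f)·deg(g), as expected for curves with no common component (the affine F_11-count falls short of the bound because intersections may lie at infinity, over extension fields, or carry multiplicity).


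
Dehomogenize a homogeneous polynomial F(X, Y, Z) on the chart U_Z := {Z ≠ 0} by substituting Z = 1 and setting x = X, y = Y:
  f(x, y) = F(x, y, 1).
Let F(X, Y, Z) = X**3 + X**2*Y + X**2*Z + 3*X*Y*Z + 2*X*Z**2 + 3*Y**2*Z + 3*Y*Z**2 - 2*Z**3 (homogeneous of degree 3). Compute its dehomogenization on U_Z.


f(x, y) = x**3 + x**2*y + x**2 + 3*x*y + 2*x + 3*y**2 + 3*y - 2

On U_Z we set Z = 1. Each monomial c·X^i·Y^j·Z^k in F becomes c·x^i·y^j·1^k = c·x^i·y^j.
Substituting Z = 1: F(X, Y, 1) = x**3 + x**2*y + x**2 + 3*x*y + 2*x + 3*y**2 + 3*y - 2.
Note: deg(f) ≤ deg(F) = 3; strict inequality happens when F is divisible by Z (lost terms).


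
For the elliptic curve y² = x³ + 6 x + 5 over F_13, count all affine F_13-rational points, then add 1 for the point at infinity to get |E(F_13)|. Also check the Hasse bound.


Affine points = {(1, 5), (1, 8), (2, 5), (2, 8), (5, 2), (5, 11), (6, 6), (6, 7), (7, 0), (10, 5), (10, 8)}; affine count = 11; |E(F_13)| = 12.

Discriminant check: Δ ∝ 4a³ + 27b² = 4·6³ + 27·5² = 4·216 + 27·25 ≡ 5 (mod 13). Nonzero ⇒ E is nonsingular.
For each x ∈ F_13, compute rhs = x³ + 6·x + 5 mod 13, then count y ∈ F_13 with y² ≡ rhs.
  x = 0: rhs = 5, matching y values: none (0 points).
  x = 1: rhs = 12, matching y values: 5, 8 (2 points).
  x = 2: rhs = 12, matching y values: 5, 8 (2 points).
  x = 3: rhs = 11, matching y values: none (0 points).
  x = 4: rhs = 2, matching y values: none (0 points).
  x = 5: rhs = 4, matching y values: 2, 11 (2 points).
  x = 6: rhs = 10, matching y values: 6, 7 (2 points).
  x = 7: rhs = 0, matching y values: 0 (1 points).
  x = 8: rhs = 6, matching y values: none (0 points).
  x = 9: rhs = 8, matching y values: none (0 points).
  x = 10: rhs = 12, matching y values: 5, 8 (2 points).
  x = 11: rhs = 11, matching y values: none (0 points).
  x = 12: rhs = 11, matching y values: none (0 points).
Total affine count: 11.
Full point count |E(F_13)| = 11 + 1 = 12.
Hasse bound: |12 − (13+1)| = |-2| = 2 ≤ 2√13 ≈ 7.2111 ✓.


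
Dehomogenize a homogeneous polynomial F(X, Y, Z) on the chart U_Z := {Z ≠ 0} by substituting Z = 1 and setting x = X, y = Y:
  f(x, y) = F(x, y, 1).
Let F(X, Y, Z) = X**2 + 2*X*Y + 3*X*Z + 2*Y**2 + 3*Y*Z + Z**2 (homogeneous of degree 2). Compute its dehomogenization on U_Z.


f(x, y) = x**2 + 2*x*y + 3*x + 2*y**2 + 3*y + 1

On U_Z we set Z = 1. Each monomial c·X^i·Y^j·Z^k in F becomes c·x^i·y^j·1^k = c·x^i·y^j.
Substituting Z = 1: F(X, Y, 1) = x**2 + 2*x*y + 3*x + 2*y**2 + 3*y + 1.
Note: deg(f) ≤ deg(F) = 2; strict inequality happens when F is divisible by Z (lost terms).


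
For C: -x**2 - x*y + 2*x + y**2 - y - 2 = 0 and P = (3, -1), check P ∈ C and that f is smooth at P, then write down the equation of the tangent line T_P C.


Tangent line at P: -3*x - 6*y + 3 = 0.

Step 1: f(3, -1) = 0, so P lies on C.
Step 2: partial derivatives
  f_x(x, y) = -2*x - y + 2, f_y(x, y) = -x + 2*y - 1.
  f_x(P) = -3, f_y(P) = -6 (gradient nonzero, so P is smooth).
Step 3: tangent line at P: -3·(x − 3) + -6·(y − -1) = 0.
Expanding: -3*x - 6*y + 3 = 0.


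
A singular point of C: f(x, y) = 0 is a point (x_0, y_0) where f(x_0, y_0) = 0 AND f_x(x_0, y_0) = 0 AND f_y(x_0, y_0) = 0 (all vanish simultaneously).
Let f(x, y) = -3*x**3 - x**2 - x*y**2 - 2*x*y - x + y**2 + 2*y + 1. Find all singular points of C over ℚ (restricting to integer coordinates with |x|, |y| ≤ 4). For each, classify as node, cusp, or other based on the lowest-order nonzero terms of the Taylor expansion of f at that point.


Singular points: {(0, -1)}; classification: node.

Compute partial derivatives:
  f_x = -9*x**2 - 2*x - y**2 - 2*y - 1.
  f_y = -2*x*y - 2*x + 2*y + 2.
Scan x_0 ∈ {−4, ..., 4}. For each x_0, f_y(x_0, y) is a polynomial in y; find its integer roots y ∈ {−4, ..., 4}, then test f_x and f at those candidates.
  x = -4: f_y(-4, y) = 10*y + 10; vanishes at y ∈ {-1}. (-4, -1): f_x = -136 ≠ 0.
  x = -3: f_y(-3, y) = 8*y + 8; vanishes at y ∈ {-1}. (-3, -1): f_x = -75 ≠ 0.
  x = -2: f_y(-2, y) = 6*y + 6; vanishes at y ∈ {-1}. (-2, -1): f_x = -32 ≠ 0.
  x = -1: f_y(-1, y) = 4*y + 4; vanishes at y ∈ {-1}. (-1, -1): f_x = -7 ≠ 0.
  x = 0: f_y(0, y) = 2*y + 2; vanishes at y ∈ {-1}. (0, -1): f_x = 0, f = 0 — SINGULAR.
  x = 1: f_y(1, y) = 0; vanishes at y ∈ {-4, -3, -2, -1, 0, 1, 2, 3, 4}. (1, -4): f_x = -20 ≠ 0; (1, -3): f_x = -15 ≠ 0; (1, -2): f_x = -12 ≠ 0; (1, -1): f_x = -11 ≠ 0; (1, 0): f_x = -12 ≠ 0; (1, 1): f_x = -15 ≠ 0; (1, 2): f_x = -20 ≠ 0; (1, 3): f_x = -27 ≠ 0; (1, 4): f_x = -36 ≠ 0.
  x = 2: f_y(2, y) = -2*y - 2; vanishes at y ∈ {-1}. (2, -1): f_x = -40 ≠ 0.
  x = 3: f_y(3, y) = -4*y - 4; vanishes at y ∈ {-1}. (3, -1): f_x = -87 ≠ 0.
  x = 4: f_y(4, y) = -6*y - 6; vanishes at y ∈ {-1}. (4, -1): f_x = -152 ≠ 0.
Only singular point on the grid: (0, -1).
Classify: substitute x = 0 + u, y = -1 + v and expand: f = -3*u**3 - u**2 - u*v**2 + v**2.
No constant or linear terms (consistent with a singular point). Quadratic part: -u**2 + v**2. Cubic part: -3*u**3 - u*v**2.
The quadratic part v**2 - u**2 = (v − u)(v + u) splits into two distinct linear factors, so there are two distinct tangent lines y − -1 = ±(x − 0) — this is a node (ordinary double point).
Classification: node.


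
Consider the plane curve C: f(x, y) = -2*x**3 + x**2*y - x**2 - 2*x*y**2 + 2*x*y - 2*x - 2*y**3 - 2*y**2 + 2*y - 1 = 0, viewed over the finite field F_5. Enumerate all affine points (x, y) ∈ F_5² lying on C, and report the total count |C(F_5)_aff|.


Affine F_5-points: {(2, 0), (2, 2), (3, 0), (3, 3)}; count = 4.

For each of the 25 pairs (x, y) ∈ F_5², evaluate f(x, y) mod 5. Record the zeros.
  x = 0: [0↦4, 1↦2, 2↦4, 3↦3, 4↦2]  zeros at y ∈ ∅
  x = 1: [0↦4, 1↦3, 2↦2, 3↦4, 4↦2]  zeros at y ∈ ∅
  x = 2: [0↦0, 1↦2, 2↦0, 3↦2, 4↦1]  zeros at y ∈ {0, 2}
  x = 3: [0↦0, 1↦2, 2↦1, 3↦0, 4↦2]  zeros at y ∈ {0, 3}
  x = 4: [0↦2, 1↦1, 2↦3, 3↦1, 4↦3]  zeros at y ∈ ∅
Collecting zeros: affine points = {(2, 0), (2, 2), (3, 0), (3, 3)}.
Total count |C(F_5)_aff| = 4.


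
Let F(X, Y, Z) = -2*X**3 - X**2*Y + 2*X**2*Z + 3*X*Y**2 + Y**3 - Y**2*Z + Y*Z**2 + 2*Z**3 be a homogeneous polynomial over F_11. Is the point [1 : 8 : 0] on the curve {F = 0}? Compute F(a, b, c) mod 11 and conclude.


F(1,8,0) ≡ 1 (mod 11); P is NOT on the curve.

Evaluate F(1, 8, 0) term-by-term (mod 11).
  -2*X**3 ↦ -2·1·1·1 = -2
  -X**2*Y ↦ -1·1·8·1 = -8
  2*X**2*Z ↦ 2·1·1·0 = 0
  3*X*Y**2 ↦ 3·1·64·1 = 192
  Y**3 ↦ 1·1·512·1 = 512
  -Y**2*Z ↦ -1·1·64·0 = 0
  Y*Z**2 ↦ 1·1·8·0 = 0
  2*Z**3 ↦ 2·1·1·0 = 0
Sum: F(1, 8, 0) = (-2) + (-8) + (0) + (192) + (512) + (0) + (0) + (0) = 694.
Reducing mod 11: 694 ≡ 1 (mod 11).
Since F(a, b, c) ≡ 1 ≠ 0 (mod 11), P does NOT lie on the curve.


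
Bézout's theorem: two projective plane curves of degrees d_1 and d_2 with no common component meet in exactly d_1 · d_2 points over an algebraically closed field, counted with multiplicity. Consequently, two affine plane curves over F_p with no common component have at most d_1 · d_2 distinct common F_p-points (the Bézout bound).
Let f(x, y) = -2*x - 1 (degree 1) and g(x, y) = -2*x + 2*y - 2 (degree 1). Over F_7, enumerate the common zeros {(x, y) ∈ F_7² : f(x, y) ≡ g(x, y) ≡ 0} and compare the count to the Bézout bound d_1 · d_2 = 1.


Common zeros: {(3, 4)}; count = 1; Bézout bound = 1.

deg(f) = 1, deg(g) = 1, so Bézout bound = 1.
Scan x ∈ F_7. For each x, list the y ∈ F_7 with f(x, y) ≡ 0 and those with g(x, y) ≡ 0 (mod 7); the common zeros in that column are the intersection.
  x = 0: f ≡ 0 at y ∈ ∅; g ≡ 0 at y ∈ {1}; common: ∅.
  x = 1: f ≡ 0 at y ∈ ∅; g ≡ 0 at y ∈ {2}; common: ∅.
  x = 2: f ≡ 0 at y ∈ ∅; g ≡ 0 at y ∈ {3}; common: ∅.
  x = 3: f ≡ 0 at y ∈ {0, 1, 2, 3, 4, 5, 6}; g ≡ 0 at y ∈ {4}; common: {4}.
  x = 4: f ≡ 0 at y ∈ ∅; g ≡ 0 at y ∈ {5}; common: ∅.
  x = 5: f ≡ 0 at y ∈ ∅; g ≡ 0 at y ∈ {6}; common: ∅.
  x = 6: f ≡ 0 at y ∈ ∅; g ≡ 0 at y ∈ {0}; common: ∅.
Collecting: common zeros = {(3, 4)}, so the count is 1.
Comparison with the Bézout bound: 1 ≤ 1 = deg(f)·deg(g), as expected for curves with no common component (the bound is attained).


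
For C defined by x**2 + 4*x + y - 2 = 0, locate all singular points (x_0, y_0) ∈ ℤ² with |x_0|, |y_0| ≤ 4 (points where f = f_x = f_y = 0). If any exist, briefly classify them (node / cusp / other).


No singular points in the scanned grid; C is smooth there.

Compute partial derivatives:
  f_x = 2*x + 4.
  f_y = 1.
f_y = 1 is a nonzero constant, so f_y never vanishes: no point (x, y) can satisfy f = f_x = f_y = 0. In particular no (x, y) ∈ {−4, ..., 4}² is singular; the curve is smooth.


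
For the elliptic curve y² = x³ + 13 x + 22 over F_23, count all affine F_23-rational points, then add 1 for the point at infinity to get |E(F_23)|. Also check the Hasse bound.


Affine points = {(1, 6), (1, 17), (4, 0), (10, 5), (10, 18), (11, 1), (11, 22), (14, 2), (14, 21), (15, 2), (15, 21), (16, 5), (16, 18), (17, 2), (17, 21), (18, 4), (18, 19), (20, 5), (20, 18), (22, 10), (22, 13)}; affine count = 21; |E(F_23)| = 22.

Discriminant check: Δ ∝ 4a³ + 27b² = 4·13³ + 27·22² = 4·2197 + 27·484 ≡ 6 (mod 23). Nonzero ⇒ E is nonsingular.
For each x ∈ F_23, compute rhs = x³ + 13·x + 22 mod 23, then count y ∈ F_23 with y² ≡ rhs.
  x = 0: rhs = 22, matching y values: none (0 points).
  x = 1: rhs = 13, matching y values: 6, 17 (2 points).
  x = 2: rhs = 10, matching y values: none (0 points).
  x = 3: rhs = 19, matching y values: none (0 points).
  x = 4: rhs = 0, matching y values: 0 (1 points).
  x = 5: rhs = 5, matching y values: none (0 points).
  x = 6: rhs = 17, matching y values: none (0 points).
  x = 7: rhs = 19, matching y values: none (0 points).
  x = 8: rhs = 17, matching y values: none (0 points).
  x = 9: rhs = 17, matching y values: none (0 points).
  x = 10: rhs = 2, matching y values: 5, 18 (2 points).
  x = 11: rhs = 1, matching y values: 1, 22 (2 points).
  x = 12: rhs = 20, matching y values: none (0 points).
  x = 13: rhs = 19, matching y values: none (0 points).
  x = 14: rhs = 4, matching y values: 2, 21 (2 points).
  x = 15: rhs = 4, matching y values: 2, 21 (2 points).
  x = 16: rhs = 2, matching y values: 5, 18 (2 points).
  x = 17: rhs = 4, matching y values: 2, 21 (2 points).
  x = 18: rhs = 16, matching y values: 4, 19 (2 points).
  x = 19: rhs = 21, matching y values: none (0 points).
  x = 20: rhs = 2, matching y values: 5, 18 (2 points).
  x = 21: rhs = 11, matching y values: none (0 points).
  x = 22: rhs = 8, matching y values: 10, 13 (2 points).
Total affine count: 21.
Full point count |E(F_23)| = 21 + 1 = 22.
Hasse bound: |22 − (23+1)| = |-2| = 2 ≤ 2√23 ≈ 9.5917 ✓.


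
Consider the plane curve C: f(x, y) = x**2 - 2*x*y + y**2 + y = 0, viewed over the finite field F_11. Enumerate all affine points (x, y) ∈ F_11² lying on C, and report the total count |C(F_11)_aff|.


Affine F_11-points: {(0, 0), (0, 10), (2, 6), (2, 8), (3, 8), (5, 2), (5, 7), (9, 7), (9, 10), (10, 2), (10, 6)}; count = 11.

For each of the 121 pairs (x, y) ∈ F_11², evaluate f(x, y) mod 11. Record the zeros.
  x = 0: [0↦0, 1↦2, 2↦6, 3↦1, 4↦9, 5↦8, 6↦9, 7↦1, 8↦6, 9↦2, 10↦0]  zeros at y ∈ {0, 10}
  x = 1: [0↦1, 1↦1, 2↦3, 3↦7, 4↦2, 5↦10, 6↦9, 7↦10, 8↦2, 9↦7, 10↦3]  zeros at y ∈ ∅
  x = 2: [0↦4, 1↦2, 2↦2, 3↦4, 4↦8, 5↦3, 6↦0, 7↦10, 8↦0, 9↦3, 10↦8]  zeros at y ∈ {6, 8}
  x = 3: [0↦9, 1↦5, 2↦3, 3↦3, 4↦5, 5↦9, 6↦4, 7↦1, 8↦0, 9↦1, 10↦4]  zeros at y ∈ {8}
  x = 4: [0↦5, 1↦10, 2↦6, 3↦4, 4↦4, 5↦6, 6↦10, 7↦5, 8↦2, 9↦1, 10↦2]  zeros at y ∈ ∅
  x = 5: [0↦3, 1↦6, 2↦0, 3↦7, 4↦5, 5↦5, 6↦7, 7↦0, 8↦6, 9↦3, 10↦2]  zeros at y ∈ {2, 7}
  x = 6: [0↦3, 1↦4, 2↦7, 3↦1, 4↦8, 5↦6, 6↦6, 7↦8, 8↦1, 9↦7, 10↦4]  zeros at y ∈ ∅
  x = 7: [0↦5, 1↦4, 2↦5, 3↦8, 4↦2, 5↦9, 6↦7, 7↦7, 8↦9, 9↦2, 10↦8]  zeros at y ∈ ∅
  x = 8: [0↦9, 1↦6, 2↦5, 3↦6, 4↦9, 5↦3, 6↦10, 7↦8, 8↦8, 9↦10, 10↦3]  zeros at y ∈ ∅
  x = 9: [0↦4, 1↦10, 2↦7, 3↦6, 4↦7, 5↦10, 6↦4, 7↦0, 8↦9, 9↦9, 10↦0]  zeros at y ∈ {7, 10}
  x = 10: [0↦1, 1↦5, 2↦0, 3↦8, 4↦7, 5↦8, 6↦0, 7↦5, 8↦1, 9↦10, 10↦10]  zeros at y ∈ {2, 6}
Collecting zeros: affine points = {(0, 0), (0, 10), (2, 6), (2, 8), (3, 8), (5, 2), (5, 7), (9, 7), (9, 10), (10, 2), (10, 6)}.
Total count |C(F_11)_aff| = 11.
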